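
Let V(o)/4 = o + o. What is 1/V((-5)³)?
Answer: -1/1000 ≈ -0.0010000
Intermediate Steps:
V(o) = 8*o (V(o) = 4*(o + o) = 4*(2*o) = 8*o)
1/V((-5)³) = 1/(8*(-5)³) = 1/(8*(-125)) = 1/(-1000) = -1/1000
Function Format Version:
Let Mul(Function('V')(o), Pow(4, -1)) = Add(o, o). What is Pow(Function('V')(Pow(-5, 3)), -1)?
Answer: Rational(-1, 1000) ≈ -0.0010000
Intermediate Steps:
Function('V')(o) = Mul(8, o) (Function('V')(o) = Mul(4, Add(o, o)) = Mul(4, Mul(2, o)) = Mul(8, o))
Pow(Function('V')(Pow(-5, 3)), -1) = Pow(Mul(8, Pow(-5, 3)), -1) = Pow(Mul(8, -125), -1) = Pow(-1000, -1) = Rational(-1, 1000)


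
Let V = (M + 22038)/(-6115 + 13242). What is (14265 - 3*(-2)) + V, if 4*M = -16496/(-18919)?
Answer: 1924657401269/134835713 ≈ 14274.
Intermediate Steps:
M = 4124/18919 (M = (-16496/(-18919))/4 = (-16496*(-1/18919))/4 = (¼)*(16496/18919) = 4124/18919 ≈ 0.21798)
V = 416941046/134835713 (V = (4124/18919 + 22038)/(-6115 + 13242) = (416941046/18919)/7127 = (416941046/18919)*(1/7127) = 416941046/134835713 ≈ 3.0922)
(14265 - 3*(-2)) + V = (14265 - 3*(-2)) + 416941046/134835713 = (14265 - 1*(-6)) + 416941046/134835713 = (14265 + 6) + 416941046/134835713 = 14271 + 416941046/134835713 = 1924657401269/134835713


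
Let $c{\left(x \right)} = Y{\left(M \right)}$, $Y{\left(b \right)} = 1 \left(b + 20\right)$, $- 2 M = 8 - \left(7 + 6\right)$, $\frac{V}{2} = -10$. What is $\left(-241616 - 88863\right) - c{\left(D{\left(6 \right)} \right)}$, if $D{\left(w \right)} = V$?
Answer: $- \frac{661003}{2} \approx -3.305 \cdot 10^{5}$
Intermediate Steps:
$V = -20$ ($V = 2 \left(-10\right) = -20$)
$D{\left(w \right)} = -20$
$M = \frac{5}{2}$ ($M = - \frac{8 - \left(7 + 6\right)}{2} = - \frac{8 - 13}{2} = \left(- \frac{1}{2}\right) \left(-5\right) = \frac{5}{2} \approx 2.5$)
$Y{\left(b \right)} = 20 + b$ ($Y{\left(b \right)} = 1 \left(20 + b\right) = 20 + b$)
$c{\left(x \right)} = \frac{45}{2}$ ($c{\left(x \right)} = 20 + \frac{5}{2} = \frac{45}{2}$)
$\left(-241616 - 88863\right) - c{\left(D{\left(6 \right)} \right)} = \left(-241616 - 88863\right) - \frac{45}{2} = -330479 - \frac{45}{2} = - \frac{661003}{2}$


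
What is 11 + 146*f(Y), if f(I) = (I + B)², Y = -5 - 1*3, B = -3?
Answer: 17677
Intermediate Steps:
Y = -8 (Y = -5 - 3 = -8)
f(I) = (-3 + I)² (f(I) = (I - 3)² = (-3 + I)²)
11 + 146*f(Y) = 11 + 146*(-3 - 8)² = 11 + 146*(-11)² = 11 + 146*121 = 11 + 17666 = 17677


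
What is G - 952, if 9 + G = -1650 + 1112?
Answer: -1499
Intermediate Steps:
G = -547 (G = -9 + (-1650 + 1112) = -9 - 538 = -547)
G - 952 = -547 - 952 = -1499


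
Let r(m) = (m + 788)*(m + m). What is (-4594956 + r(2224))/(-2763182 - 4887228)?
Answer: -880242/765041 ≈ -1.1506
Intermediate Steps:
r(m) = 2*m*(788 + m) (r(m) = (788 + m)*(2*m) = 2*m*(788 + m))
(-4594956 + r(2224))/(-2763182 - 4887228) = (-4594956 + 2*2224*(788 + 2224))/(-2763182 - 4887228) = (-4594956 + 2*2224*3012)/(-7650410) = (-4594956 + 13397376)*(-1/7650410) = 8802420*(-1/7650410) = -880242/765041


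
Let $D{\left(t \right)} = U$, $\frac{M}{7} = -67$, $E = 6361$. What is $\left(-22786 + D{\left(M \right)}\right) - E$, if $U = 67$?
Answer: $-29080$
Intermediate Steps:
$M = -469$ ($M = 7 \left(-67\right) = -469$)
$D{\left(t \right)} = 67$
$\left(-22786 + D{\left(M \right)}\right) - E = \left(-22786 + 67\right) - 6361 = -22719 - 6361 = -29080$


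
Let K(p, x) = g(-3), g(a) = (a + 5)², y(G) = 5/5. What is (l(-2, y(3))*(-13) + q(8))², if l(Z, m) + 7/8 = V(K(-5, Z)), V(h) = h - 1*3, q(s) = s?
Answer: 2601/64 ≈ 40.641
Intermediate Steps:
y(G) = 1 (y(G) = 5*(⅕) = 1)
g(a) = (5 + a)²
K(p, x) = 4 (K(p, x) = (5 - 3)² = 2² = 4)
V(h) = -3 + h (V(h) = h - 3 = -3 + h)
l(Z, m) = ⅛ (l(Z, m) = -7/8 + (-3 + 4) = -7/8 + 1 = ⅛)
(l(-2, y(3))*(-13) + q(8))² = ((⅛)*(-13) + 8)² = (-13/8 + 8)² = (51/8)² = 2601/64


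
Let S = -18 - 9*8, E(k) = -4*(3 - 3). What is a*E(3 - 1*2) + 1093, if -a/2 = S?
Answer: 1093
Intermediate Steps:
E(k) = 0 (E(k) = -4*0 = 0)
S = -90 (S = -18 - 72 = -90)
a = 180 (a = -2*(-90) = 180)
a*E(3 - 1*2) + 1093 = 180*0 + 1093 = 0 + 1093 = 1093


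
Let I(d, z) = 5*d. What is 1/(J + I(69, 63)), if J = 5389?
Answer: 1/5734 ≈ 0.00017440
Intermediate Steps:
1/(J + I(69, 63)) = 1/(5389 + 5*69) = 1/(5389 + 345) = 1/5734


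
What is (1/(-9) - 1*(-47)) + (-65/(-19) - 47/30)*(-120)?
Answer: -30034/171 ≈ -175.64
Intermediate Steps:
(1/(-9) - 1*(-47)) + (-65/(-19) - 47/30)*(-120) = (-⅑ + 47) + (-65*(-1/19) - 47*1/30)*(-120) = 422/9 + (65/19 - 47/30)*(-120) = 422/9 + (1057/570)*(-120) = 422/9 - 4228/19 = -30034/171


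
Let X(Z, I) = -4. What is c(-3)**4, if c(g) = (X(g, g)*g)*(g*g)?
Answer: 136048896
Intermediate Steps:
c(g) = -4*g**3 (c(g) = (-4*g)*(g*g) = (-4*g)*g**2 = -4*g**3)
c(-3)**4 = (-4*(-3)**3)**4 = (-4*(-27))**4 = 108**4 = 136048896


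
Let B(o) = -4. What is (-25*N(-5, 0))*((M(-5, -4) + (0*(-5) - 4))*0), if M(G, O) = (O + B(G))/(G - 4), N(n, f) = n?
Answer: 0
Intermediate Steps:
M(G, O) = (-4 + O)/(-4 + G) (M(G, O) = (O - 4)/(G - 4) = (-4 + O)/(-4 + G))
(-25*N(-5, 0))*((M(-5, -4) + (0*(-5) - 4))*0) = (-25*(-5))*(((-4 - 4)/(-4 - 5) + (0*(-5) - 4))*0) = 125*((-8/(-9) + (0 - 4))*0) = 125*((-⅑*(-8) - 4)*0) = 125*((8/9 - 4)*0) = 125*(-28/9*0) = 125*0 = 0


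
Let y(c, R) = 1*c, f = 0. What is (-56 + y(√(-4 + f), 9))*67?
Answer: -3752 + 134*I ≈ -3752.0 + 134.0*I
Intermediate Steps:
y(c, R) = c
(-56 + y(√(-4 + f), 9))*67 = (-56 + √(-4 + 0))*67 = (-56 + √(-4))*67 = (-56 + 2*I)*67 = -3752 + 134*I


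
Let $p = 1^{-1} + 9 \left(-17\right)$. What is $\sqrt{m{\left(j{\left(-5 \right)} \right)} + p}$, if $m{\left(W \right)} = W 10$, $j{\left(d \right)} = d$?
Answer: $i \sqrt{202} \approx 14.213 i$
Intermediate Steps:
$m{\left(W \right)} = 10 W$
$p = -152$ ($p = 1 - 153 = -152$)
$\sqrt{m{\left(j{\left(-5 \right)} \right)} + p} = \sqrt{10 \left(-5\right) - 152} = \sqrt{-50 - 152} = \sqrt{-202} = i \sqrt{202}$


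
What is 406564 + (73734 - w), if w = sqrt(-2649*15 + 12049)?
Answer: 480298 - I*sqrt(27686) ≈ 4.803e+5 - 166.39*I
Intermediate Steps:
w = I*sqrt(27686) (w = sqrt(-39735 + 12049) = sqrt(-27686) = I*sqrt(27686) ≈ 166.39*I)
406564 + (73734 - w) = 406564 + (73734 - I*sqrt(27686)) = 480298 - I*sqrt(27686)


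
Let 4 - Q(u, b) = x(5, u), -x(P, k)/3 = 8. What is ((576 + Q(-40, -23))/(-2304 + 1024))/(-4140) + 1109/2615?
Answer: 293919613/692870400 ≈ 0.42421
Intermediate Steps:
x(P, k) = -24 (x(P, k) = -3*8 = -24)
Q(u, b) = 28 (Q(u, b) = 4 - 1*(-24) = 4 + 24 = 28)
((576 + Q(-40, -23))/(-2304 + 1024))/(-4140) + 1109/2615 = ((576 + 28)/(-2304 + 1024))/(-4140) + 1109/2615 = (604/(-1280))*(-1/4140) + 1109*(1/2615) = (604*(-1/1280))*(-1/4140) + 1109/2615 = -151/320*(-1/4140) + 1109/2615 = 151/1324800 + 1109/2615 = 293919613/692870400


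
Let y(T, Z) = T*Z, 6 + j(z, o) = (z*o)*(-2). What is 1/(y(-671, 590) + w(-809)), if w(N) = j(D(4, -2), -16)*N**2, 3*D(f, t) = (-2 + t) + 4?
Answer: -1/4322776 ≈ -2.3133e-7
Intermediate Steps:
D(f, t) = 2/3 + t/3 (D(f, t) = ((-2 + t) + 4)/3 = (2 + t)/3 = 2/3 + t/3)
j(z, o) = -6 - 2*o*z (j(z, o) = -6 + (z*o)*(-2) = -6 + (o*z)*(-2) = -6 - 2*o*z)
w(N) = -6*N**2 (w(N) = (-6 - 2*(-16)*(2/3 + (1/3)*(-2)))*N**2 = (-6 - 2*(-16)*(2/3 - 2/3))*N**2 = (-6 - 2*(-16)*0)*N**2 = (-6 + 0)*N**2 = -6*N**2)
1/(y(-671, 590) + w(-809)) = 1/(-671*590 - 6*(-809)**2) = 1/(-395890 - 6*654481) = 1/(-395890 - 3926886) = 1/(-4322776) = -1/4322776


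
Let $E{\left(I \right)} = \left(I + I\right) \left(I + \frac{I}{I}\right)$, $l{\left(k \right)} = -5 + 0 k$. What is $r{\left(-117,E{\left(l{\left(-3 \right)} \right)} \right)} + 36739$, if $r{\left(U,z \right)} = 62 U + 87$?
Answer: $29572$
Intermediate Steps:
$l{\left(k \right)} = -5$ ($l{\left(k \right)} = -5 + 0 = -5$)
$E{\left(I \right)} = 2 I \left(1 + I\right)$ ($E{\left(I \right)} = 2 I \left(I + 1\right) = 2 I \left(1 + I\right)$)
$r{\left(U,z \right)} = 87 + 62 U$
$r{\left(-117,E{\left(l{\left(-3 \right)} \right)} \right)} + 36739 = \left(87 + 62 \left(-117\right)\right) + 36739 = \left(87 - 7254\right) + 36739 = -7167 + 36739 = 29572$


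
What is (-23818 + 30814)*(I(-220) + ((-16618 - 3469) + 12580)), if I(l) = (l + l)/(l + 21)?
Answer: -10448197188/199 ≈ -5.2503e+7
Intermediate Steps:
I(l) = 2*l/(21 + l) (I(l) = (2*l)/(21 + l) = 2*l/(21 + l))
(-23818 + 30814)*(I(-220) + ((-16618 - 3469) + 12580)) = (-23818 + 30814)*(2*(-220)/(21 - 220) + ((-16618 - 3469) + 12580)) = 6996*(2*(-220)/(-199) + (-20087 + 12580)) = 6996*(2*(-220)*(-1/199) - 7507) = 6996*(440/199 - 7507) = 6996*(-1493453/199) = -10448197188/199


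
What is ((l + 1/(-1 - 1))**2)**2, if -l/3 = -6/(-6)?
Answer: 2401/16 ≈ 150.06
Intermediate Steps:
l = -3 (l = -(-18)/(-6) = -(-18)*(-1)/6 = -3*1 = -3)
((l + 1/(-1 - 1))**2)**2 = ((-3 + 1/(-1 - 1))**2)**2 = ((-3 + 1/(-2))**2)**2 = ((-3 - 1/2)**2)**2 = ((-7/2)**2)**2 = (49/4)**2 = 2401/16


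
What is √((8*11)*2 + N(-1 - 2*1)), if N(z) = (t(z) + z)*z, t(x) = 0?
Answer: √185 ≈ 13.601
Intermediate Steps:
N(z) = z² (N(z) = (0 + z)*z = z*z = z²)
√((8*11)*2 + N(-1 - 2*1)) = √((8*11)*2 + (-1 - 2*1)²) = √(88*2 + (-1 - 2)²) = √(176 + (-3)²) = √(176 + 9) = √185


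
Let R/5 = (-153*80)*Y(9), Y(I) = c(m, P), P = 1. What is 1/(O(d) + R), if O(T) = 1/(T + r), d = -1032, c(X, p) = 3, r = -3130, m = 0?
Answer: -4162/764143201 ≈ -5.4466e-6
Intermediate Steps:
Y(I) = 3
O(T) = 1/(-3130 + T) (O(T) = 1/(T - 3130) = 1/(-3130 + T))
R = -183600 (R = 5*(-153*80*3) = 5*(-12240*3) = 5*(-36720) = -183600)
1/(O(d) + R) = 1/(1/(-3130 - 1032) - 183600) = 1/(1/(-4162) - 183600) = 1/(-1/4162 - 183600) = 1/(-764143201/4162) = -4162/764143201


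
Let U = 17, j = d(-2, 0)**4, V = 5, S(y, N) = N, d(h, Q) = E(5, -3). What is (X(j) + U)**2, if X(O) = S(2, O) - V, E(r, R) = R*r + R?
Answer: 11022480144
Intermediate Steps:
E(r, R) = R + R*r
d(h, Q) = -18 (d(h, Q) = -3*(1 + 5) = -3*6 = -18)
j = 104976 (j = (-18)**4 = 104976)
X(O) = -5 + O (X(O) = O - 1*5 = O - 5 = -5 + O)
(X(j) + U)**2 = ((-5 + 104976) + 17)**2 = (104971 + 17)**2 = 104988**2 = 11022480144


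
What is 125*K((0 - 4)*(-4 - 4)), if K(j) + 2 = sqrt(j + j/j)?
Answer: -250 + 125*sqrt(33) ≈ 468.07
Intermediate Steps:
K(j) = -2 + sqrt(1 + j) (K(j) = -2 + sqrt(j + j/j) = -2 + sqrt(j + 1) = -2 + sqrt(1 + j))
125*K((0 - 4)*(-4 - 4)) = 125*(-2 + sqrt(1 + (0 - 4)*(-4 - 4))) = 125*(-2 + sqrt(1 - 4*(-8))) = 125*(-2 + sqrt(1 + 32)) = 125*(-2 + sqrt(33)) = -250 + 125*sqrt(33)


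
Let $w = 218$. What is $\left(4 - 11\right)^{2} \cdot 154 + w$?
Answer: $7764$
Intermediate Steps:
$\left(4 - 11\right)^{2} \cdot 154 + w = \left(4 - 11\right)^{2} \cdot 154 + 218 = \left(-7\right)^{2} \cdot 154 + 218 = 49 \cdot 154 + 218 = 7546 + 218 = 7764$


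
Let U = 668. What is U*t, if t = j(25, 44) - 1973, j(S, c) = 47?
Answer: -1286568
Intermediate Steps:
t = -1926 (t = 47 - 1973 = -1926)
U*t = 668*(-1926) = -1286568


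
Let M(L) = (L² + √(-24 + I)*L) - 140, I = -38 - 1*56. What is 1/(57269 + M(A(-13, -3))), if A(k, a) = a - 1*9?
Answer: 19091/1093404507 + 4*I*√118/1093404507 ≈ 1.746e-5 + 3.9739e-8*I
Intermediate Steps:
A(k, a) = -9 + a (A(k, a) = a - 9 = -9 + a)
I = -94 (I = -38 - 56 = -94)
M(L) = -140 + L² + I*L*√118 (M(L) = (L² + √(-24 - 94)*L) - 140 = (L² + √(-118)*L) - 140 = (L² + (I*√118)*L) - 140 = (L² + I*L*√118) - 140 = -140 + L² + I*L*√118)
1/(57269 + M(A(-13, -3))) = 1/(57269 + (-140 + (-9 - 3)² + I*(-9 - 3)*√118)) = 1/(57269 + (-140 + (-12)² + I*(-12)*√118)) = 1/(57269 + (-140 + 144 - 12*I*√118)) = 1/(57269 + (4 - 12*I*√118)) = 1/(57273 - 12*I*√118)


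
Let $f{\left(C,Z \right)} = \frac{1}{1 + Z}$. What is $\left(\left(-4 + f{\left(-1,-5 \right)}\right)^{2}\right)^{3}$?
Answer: $\frac{24137569}{4096} \approx 5893.0$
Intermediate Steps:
$\left(\left(-4 + f{\left(-1,-5 \right)}\right)^{2}\right)^{3} = \left(\left(-4 + \frac{1}{1 - 5}\right)^{2}\right)^{3} = \left(\left(-4 + \frac{1}{-4}\right)^{2}\right)^{3} = \left(\left(-4 - \frac{1}{4}\right)^{2}\right)^{3} = \left(\left(- \frac{17}{4}\right)^{2}\right)^{3} = \left(\frac{289}{16}\right)^{3} = \frac{24137569}{4096}$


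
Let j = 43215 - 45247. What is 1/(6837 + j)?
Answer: 1/4805 ≈ 0.00020812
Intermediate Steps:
j = -2032
1/(6837 + j) = 1/(6837 - 2032) = 1/4805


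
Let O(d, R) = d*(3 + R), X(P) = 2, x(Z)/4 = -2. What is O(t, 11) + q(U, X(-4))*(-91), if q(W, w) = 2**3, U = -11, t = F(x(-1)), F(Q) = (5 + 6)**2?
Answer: 966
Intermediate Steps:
x(Z) = -8 (x(Z) = 4*(-2) = -8)
F(Q) = 121 (F(Q) = 11**2 = 121)
t = 121
q(W, w) = 8
O(t, 11) + q(U, X(-4))*(-91) = 121*(3 + 11) + 8*(-91) = 121*14 - 728 = 1694 - 728 = 966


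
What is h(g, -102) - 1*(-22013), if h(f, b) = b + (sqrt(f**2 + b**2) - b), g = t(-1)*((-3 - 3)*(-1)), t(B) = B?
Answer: 22013 + 6*sqrt(290) ≈ 22115.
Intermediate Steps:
g = -6 (g = -(-3 - 3)*(-1) = -(-6)*(-1) = -1*6 = -6)
h(f, b) = sqrt(b**2 + f**2) (h(f, b) = b + (sqrt(b**2 + f**2) - b) = sqrt(b**2 + f**2))
h(g, -102) - 1*(-22013) = sqrt((-102)**2 + (-6)**2) - 1*(-22013) = sqrt(10404 + 36) + 22013 = sqrt(10440) + 22013 = 6*sqrt(290) + 22013 = 22013 + 6*sqrt(290)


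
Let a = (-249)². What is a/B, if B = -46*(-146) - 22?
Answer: 62001/6694 ≈ 9.2622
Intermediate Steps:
B = 6694 (B = 6716 - 22 = 6694)
a = 62001
a/B = 62001/6694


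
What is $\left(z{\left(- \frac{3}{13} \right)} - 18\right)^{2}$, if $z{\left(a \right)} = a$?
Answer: $\frac{56169}{169} \approx 332.36$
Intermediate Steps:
$\left(z{\left(- \frac{3}{13} \right)} - 18\right)^{2} = \left(- \frac{3}{13} - 18\right)^{2} = \left(- \frac{237}{13}\right)^{2} = \frac{56169}{169}$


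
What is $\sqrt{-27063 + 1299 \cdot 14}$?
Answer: $i \sqrt{8877} \approx 94.218 i$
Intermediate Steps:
$\sqrt{-27063 + 1299 \cdot 14} = \sqrt{-27063 + 18186} = \sqrt{-8877} = i \sqrt{8877}$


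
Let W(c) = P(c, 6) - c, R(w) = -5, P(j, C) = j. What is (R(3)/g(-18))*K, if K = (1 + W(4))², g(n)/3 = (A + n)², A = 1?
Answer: -5/867 ≈ -0.0057670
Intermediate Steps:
g(n) = 3*(1 + n)²
W(c) = 0 (W(c) = c - c = 0)
K = 1 (K = (1 + 0)² = 1² = 1)
(R(3)/g(-18))*K = -5*1/(3*(1 - 18)²)*1 = -5/(3*(-17)²)*1 = -5/(3*289)*1 = -5/867*1 = -5/867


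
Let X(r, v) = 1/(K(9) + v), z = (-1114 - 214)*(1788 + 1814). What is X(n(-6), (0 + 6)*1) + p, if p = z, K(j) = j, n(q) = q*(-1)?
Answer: -71751839/15 ≈ -4.7835e+6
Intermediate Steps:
n(q) = -q
z = -4783456 (z = -1328*3602 = -4783456)
p = -4783456
X(r, v) = 1/(9 + v)
X(n(-6), (0 + 6)*1) + p = 1/(9 + (0 + 6)*1) - 4783456 = 1/(9 + 6*1) - 4783456 = 1/(9 + 6) - 4783456 = 1/15 - 4783456 = -71751839/15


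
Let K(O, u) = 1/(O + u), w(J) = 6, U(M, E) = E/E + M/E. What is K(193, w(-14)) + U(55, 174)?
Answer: 45745/34626 ≈ 1.3211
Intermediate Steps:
U(M, E) = 1 + M/E
K(193, w(-14)) + U(55, 174) = 1/(193 + 6) + (174 + 55)/174 = 1/199 + (1/174)*229 = 1/199 + 229/174 = 45745/34626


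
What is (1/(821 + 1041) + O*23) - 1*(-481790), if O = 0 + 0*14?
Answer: 897092981/1862 ≈ 4.8179e+5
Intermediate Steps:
O = 0 (O = 0 + 0 = 0)
(1/(821 + 1041) + O*23) - 1*(-481790) = (1/(821 + 1041) + 0*23) - 1*(-481790) = (1/1862 + 0) + 481790 = 1/1862 + 481790 = 897092981/1862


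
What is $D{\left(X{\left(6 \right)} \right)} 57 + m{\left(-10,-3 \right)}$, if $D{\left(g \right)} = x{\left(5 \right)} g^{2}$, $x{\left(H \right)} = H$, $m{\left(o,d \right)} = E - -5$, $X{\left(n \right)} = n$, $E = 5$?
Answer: $10270$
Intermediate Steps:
$m{\left(o,d \right)} = 10$ ($m{\left(o,d \right)} = 5 - -5 = 5 + 5 = 10$)
$D{\left(g \right)} = 5 g^{2}$
$D{\left(X{\left(6 \right)} \right)} 57 + m{\left(-10,-3 \right)} = 5 \cdot 6^{2} \cdot 57 + 10 = 5 \cdot 36 \cdot 57 + 10 = 180 \cdot 57 + 10 = 10260 + 10 = 10270$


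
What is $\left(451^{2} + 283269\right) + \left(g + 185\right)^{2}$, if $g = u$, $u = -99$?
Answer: $494066$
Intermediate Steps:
$g = -99$
$\left(451^{2} + 283269\right) + \left(g + 185\right)^{2} = \left(451^{2} + 283269\right) + \left(-99 + 185\right)^{2} = \left(203401 + 283269\right) + 86^{2} = 486670 + 7396 = 494066$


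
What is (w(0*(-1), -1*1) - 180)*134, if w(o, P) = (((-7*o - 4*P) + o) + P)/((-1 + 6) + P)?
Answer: -48039/2 ≈ -24020.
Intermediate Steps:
w(o, P) = (-6*o - 3*P)/(5 + P) (w(o, P) = ((-6*o - 4*P) + P)/(5 + P) = (-6*o - 3*P)/(5 + P))
(w(0*(-1), -1*1) - 180)*134 = (3*(-(-1) - 0*(-1))/(5 - 1*1) - 180)*134 = (3*(-1*(-1) - 2*0)/(5 - 1) - 180)*134 = (3*(1 + 0)/4 - 180)*134 = (3*(¼)*1 - 180)*134 = (¾ - 180)*134 = -717/4*134 = -48039/2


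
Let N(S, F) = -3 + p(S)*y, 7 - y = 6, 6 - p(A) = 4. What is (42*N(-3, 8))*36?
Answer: -1512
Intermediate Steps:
p(A) = 2 (p(A) = 6 - 1*4 = 6 - 4 = 2)
y = 1 (y = 7 - 1*6 = 7 - 6 = 1)
N(S, F) = -1 (N(S, F) = -3 + 2*1 = -3 + 2 = -1)
(42*N(-3, 8))*36 = (42*(-1))*36 = -42*36 = -1512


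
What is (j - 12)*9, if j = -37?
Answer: -441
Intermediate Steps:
(j - 12)*9 = (-37 - 12)*9 = -49*9 = -441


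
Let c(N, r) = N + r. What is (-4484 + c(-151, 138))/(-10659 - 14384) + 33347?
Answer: 835113418/25043 ≈ 33347.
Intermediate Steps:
(-4484 + c(-151, 138))/(-10659 - 14384) + 33347 = (-4484 + (-151 + 138))/(-10659 - 14384) + 33347 = (-4484 - 13)/(-25043) + 33347 = -4497*(-1/25043) + 33347 = 4497/25043 + 33347 = 835113418/25043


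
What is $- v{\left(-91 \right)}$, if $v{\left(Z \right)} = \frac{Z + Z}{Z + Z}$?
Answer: $-1$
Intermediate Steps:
$v{\left(Z \right)} = 1$ ($v{\left(Z \right)} = \frac{2 Z}{2 Z} = 2 Z \frac{1}{2 Z} = 1$)
$- v{\left(-91 \right)} = \left(-1\right) 1 = -1$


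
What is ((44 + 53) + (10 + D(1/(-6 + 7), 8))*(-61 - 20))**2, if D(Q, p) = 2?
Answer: 765625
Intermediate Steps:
((44 + 53) + (10 + D(1/(-6 + 7), 8))*(-61 - 20))**2 = ((44 + 53) + (10 + 2)*(-61 - 20))**2 = (97 + 12*(-81))**2 = (97 - 972)**2 = (-875)**2 = 765625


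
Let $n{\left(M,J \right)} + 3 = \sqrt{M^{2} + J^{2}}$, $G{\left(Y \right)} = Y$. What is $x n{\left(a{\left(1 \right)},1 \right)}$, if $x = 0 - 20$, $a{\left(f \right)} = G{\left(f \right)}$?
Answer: $60 - 20 \sqrt{2} \approx 31.716$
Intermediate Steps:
$a{\left(f \right)} = f$
$n{\left(M,J \right)} = -3 + \sqrt{J^{2} + M^{2}}$ ($n{\left(M,J \right)} = -3 + \sqrt{M^{2} + J^{2}} = -3 + \sqrt{J^{2} + M^{2}}$)
$x = -20$ ($x = 0 - 20 = -20$)
$x n{\left(a{\left(1 \right)},1 \right)} = - 20 \left(-3 + \sqrt{1^{2} + 1^{2}}\right) = - 20 \left(-3 + \sqrt{1 + 1}\right) = - 20 \left(-3 + \sqrt{2}\right) = 60 - 20 \sqrt{2}$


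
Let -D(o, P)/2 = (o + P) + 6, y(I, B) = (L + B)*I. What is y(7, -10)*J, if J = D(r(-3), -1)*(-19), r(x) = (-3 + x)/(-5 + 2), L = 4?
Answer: -11172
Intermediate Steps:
y(I, B) = I*(4 + B) (y(I, B) = (4 + B)*I = I*(4 + B))
r(x) = 1 - x/3 (r(x) = (-3 + x)/(-3) = (-3 + x)*(-⅓) = 1 - x/3)
D(o, P) = -12 - 2*P - 2*o (D(o, P) = -2*((o + P) + 6) = -2*((P + o) + 6) = -2*(6 + P + o) = -12 - 2*P - 2*o)
J = 266 (J = (-12 - 2*(-1) - 2*(1 - ⅓*(-3)))*(-19) = (-12 + 2 - 2*(1 + 1))*(-19) = (-12 + 2 - 2*2)*(-19) = (-12 + 2 - 4)*(-19) = -14*(-19) = 266)
y(7, -10)*J = (7*(4 - 10))*266 = (7*(-6))*266 = -42*266 = -11172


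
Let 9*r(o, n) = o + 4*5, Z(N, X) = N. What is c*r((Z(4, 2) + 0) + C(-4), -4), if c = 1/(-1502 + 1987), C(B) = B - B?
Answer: 8/1455 ≈ 0.0054983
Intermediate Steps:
C(B) = 0
c = 1/485 ≈ 0.0020619
r(o, n) = 20/9 + o/9 (r(o, n) = (o + 4*5)/9 = (o + 20)/9 = (20 + o)/9 = 20/9 + o/9)
c*r((Z(4, 2) + 0) + C(-4), -4) = (20/9 + ((4 + 0) + 0)/9)/485 = (20/9 + (4 + 0)/9)/485 = (20/9 + (⅑)*4)/485 = (20/9 + 4/9)/485 = (1/485)*(8/3) = 8/1455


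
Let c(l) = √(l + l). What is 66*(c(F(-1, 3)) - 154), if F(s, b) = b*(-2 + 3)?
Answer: -10164 + 66*√6 ≈ -10002.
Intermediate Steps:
F(s, b) = b (F(s, b) = b*1 = b)
c(l) = √2*√l (c(l) = √(2*l) = √2*√l)
66*(c(F(-1, 3)) - 154) = 66*(√2*√3 - 154) = 66*(√6 - 154) = 66*(-154 + √6) = -10164 + 66*√6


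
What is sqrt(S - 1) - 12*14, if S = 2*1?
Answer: -167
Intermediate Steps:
S = 2
sqrt(S - 1) - 12*14 = sqrt(2 - 1) - 12*14 = sqrt(1) - 168 = 1 - 168 = -167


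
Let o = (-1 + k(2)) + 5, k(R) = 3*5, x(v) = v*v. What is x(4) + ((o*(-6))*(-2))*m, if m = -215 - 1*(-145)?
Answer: -15944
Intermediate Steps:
x(v) = v²
k(R) = 15
m = -70 (m = -215 + 145 = -70)
o = 19 (o = (-1 + 15) + 5 = 14 + 5 = 19)
x(4) + ((o*(-6))*(-2))*m = 4² + ((19*(-6))*(-2))*(-70) = 16 - 114*(-2)*(-70) = 16 + 228*(-70) = 16 - 15960 = -15944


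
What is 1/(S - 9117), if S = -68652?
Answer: -1/77769 ≈ -1.2859e-5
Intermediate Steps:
1/(S - 9117) = 1/(-68652 - 9117) = 1/(-77769) = -1/77769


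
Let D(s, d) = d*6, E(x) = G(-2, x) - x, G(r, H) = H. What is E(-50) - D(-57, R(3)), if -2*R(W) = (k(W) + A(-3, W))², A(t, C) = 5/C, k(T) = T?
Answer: 196/3 ≈ 65.333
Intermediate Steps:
E(x) = 0 (E(x) = x - x = 0)
R(W) = -(W + 5/W)²/2
D(s, d) = 6*d
E(-50) - D(-57, R(3)) = 0 - 6*(-½*(5 + 3²)²/3²) = 0 - 6*(-½*⅑*(5 + 9)²) = 0 - 6*(-½*⅑*14²) = 0 - 6*(-½*⅑*196) = 0 - 6*(-98)/9 = 0 - 1*(-196/3) = 0 + 196/3 = 196/3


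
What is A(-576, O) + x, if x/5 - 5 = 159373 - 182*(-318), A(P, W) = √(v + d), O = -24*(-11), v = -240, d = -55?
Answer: 1086270 + I*√295 ≈ 1.0863e+6 + 17.176*I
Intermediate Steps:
O = 264
A(P, W) = I*√295 (A(P, W) = √(-240 - 55) = √(-295) = I*√295)
x = 1086270 (x = 25 + 5*(159373 - 182*(-318)) = 25 + 5*(159373 + 57876) = 25 + 5*217249 = 25 + 1086245 = 1086270)
A(-576, O) + x = I*√295 + 1086270 = 1086270 + I*√295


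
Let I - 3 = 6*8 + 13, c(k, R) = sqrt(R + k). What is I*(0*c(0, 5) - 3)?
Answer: -192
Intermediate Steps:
I = 64 (I = 3 + (6*8 + 13) = 3 + (48 + 13) = 3 + 61 = 64)
I*(0*c(0, 5) - 3) = 64*(0*sqrt(5 + 0) - 3) = 64*(0*sqrt(5) - 3) = 64*(0 - 3) = 64*(-3) = -192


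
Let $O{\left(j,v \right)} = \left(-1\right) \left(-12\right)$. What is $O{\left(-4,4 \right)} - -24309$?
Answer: $24321$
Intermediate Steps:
$O{\left(j,v \right)} = 12$
$O{\left(-4,4 \right)} - -24309 = 12 - -24309 = 12 + 24309 = 24321$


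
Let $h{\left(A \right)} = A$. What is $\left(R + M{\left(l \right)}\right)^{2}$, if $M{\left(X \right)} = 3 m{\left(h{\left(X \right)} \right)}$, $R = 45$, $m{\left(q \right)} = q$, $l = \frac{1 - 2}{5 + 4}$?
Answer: $\frac{17956}{9} \approx 1995.1$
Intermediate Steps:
$l = - \frac{1}{9} \approx -0.11111$
$M{\left(X \right)} = 3 X$
$\left(R + M{\left(l \right)}\right)^{2} = \left(45 + 3 \left(- \frac{1}{9}\right)\right)^{2} = \left(45 - \frac{1}{3}\right)^{2} = \left(\frac{134}{3}\right)^{2} = \frac{17956}{9}$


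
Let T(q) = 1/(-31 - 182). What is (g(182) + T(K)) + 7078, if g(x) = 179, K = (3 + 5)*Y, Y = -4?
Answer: 1545740/213 ≈ 7257.0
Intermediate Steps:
K = -32 (K = (3 + 5)*(-4) = 8*(-4) = -32)
T(q) = -1/213 (T(q) = 1/(-213) = -1/213)
(g(182) + T(K)) + 7078 = (179 - 1/213) + 7078 = 38126/213 + 7078 = 1545740/213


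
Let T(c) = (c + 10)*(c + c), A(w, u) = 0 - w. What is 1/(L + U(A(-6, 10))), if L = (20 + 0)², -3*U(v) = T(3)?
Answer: 1/374 ≈ 0.0026738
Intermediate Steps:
A(w, u) = -w
T(c) = 2*c*(10 + c) (T(c) = (10 + c)*(2*c) = 2*c*(10 + c))
U(v) = -26 (U(v) = -2*3*(10 + 3)/3 = -2*3*13/3 = -⅓*78 = -26)
L = 400 (L = 20² = 400)
1/(L + U(A(-6, 10))) = 1/(400 - 26) = 1/374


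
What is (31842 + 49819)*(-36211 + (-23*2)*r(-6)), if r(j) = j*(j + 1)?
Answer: -3069718651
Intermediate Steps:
r(j) = j*(1 + j)
(31842 + 49819)*(-36211 + (-23*2)*r(-6)) = (31842 + 49819)*(-36211 + (-23*2)*(-6*(1 - 6))) = 81661*(-36211 - (-276)*(-5)) = 81661*(-36211 - 46*30) = 81661*(-36211 - 1380) = 81661*(-37591) = -3069718651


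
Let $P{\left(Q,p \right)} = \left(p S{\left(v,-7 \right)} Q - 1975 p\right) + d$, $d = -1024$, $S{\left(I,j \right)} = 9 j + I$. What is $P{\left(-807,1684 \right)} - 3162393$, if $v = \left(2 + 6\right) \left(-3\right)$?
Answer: $111742639$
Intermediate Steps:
$v = -24$ ($v = 8 \left(-3\right) = -24$)
$S{\left(I,j \right)} = I + 9 j$
$P{\left(Q,p \right)} = -1024 - 1975 p - 87 Q p$ ($P{\left(Q,p \right)} = \left(p \left(-24 + 9 \left(-7\right)\right) Q - 1975 p\right) - 1024 = \left(p \left(-24 - 63\right) Q - 1975 p\right) - 1024 = \left(p \left(-87\right) Q - 1975 p\right) - 1024 = \left(- 87 p Q - 1975 p\right) - 1024 = \left(- 87 Q p - 1975 p\right) - 1024 = \left(- 1975 p - 87 Q p\right) - 1024 = -1024 - 1975 p - 87 Q p$)
$P{\left(-807,1684 \right)} - 3162393 = \left(-1024 - 3325900 - \left(-70209\right) 1684\right) - 3162393 = \left(-1024 - 3325900 + 118231956\right) - 3162393 = 114905032 - 3162393 = 111742639$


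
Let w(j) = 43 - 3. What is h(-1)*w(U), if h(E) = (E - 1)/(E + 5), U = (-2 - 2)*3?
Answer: -20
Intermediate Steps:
U = -12 (U = -4*3 = -12)
h(E) = (-1 + E)/(5 + E)
w(j) = 40
h(-1)*w(U) = ((-1 - 1)/(5 - 1))*40 = (-2/4)*40 = ((¼)*(-2))*40 = -½*40 = -20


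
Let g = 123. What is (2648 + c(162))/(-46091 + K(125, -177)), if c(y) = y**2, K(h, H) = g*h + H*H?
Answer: 28892/613 ≈ 47.132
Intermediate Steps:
K(h, H) = H**2 + 123*h (K(h, H) = 123*h + H*H = 123*h + H**2 = H**2 + 123*h)
(2648 + c(162))/(-46091 + K(125, -177)) = (2648 + 162**2)/(-46091 + ((-177)**2 + 123*125)) = (2648 + 26244)/(-46091 + (31329 + 15375)) = 28892/(-46091 + 46704) = 28892/613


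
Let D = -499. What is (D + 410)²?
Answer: 7921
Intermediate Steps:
(D + 410)² = (-499 + 410)² = (-89)² = 7921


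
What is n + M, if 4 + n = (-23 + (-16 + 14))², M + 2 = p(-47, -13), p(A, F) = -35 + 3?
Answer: 587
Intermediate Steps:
p(A, F) = -32
M = -34 (M = -2 - 32 = -34)
n = 621 (n = -4 + (-23 + (-16 + 14))² = -4 + (-23 - 2)² = -4 + (-25)² = -4 + 625 = 621)
n + M = 621 - 34 = 587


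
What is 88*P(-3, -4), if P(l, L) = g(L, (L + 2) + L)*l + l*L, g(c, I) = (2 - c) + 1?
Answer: -792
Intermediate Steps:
g(c, I) = 3 - c
P(l, L) = L*l + l*(3 - L) (P(l, L) = (3 - L)*l + l*L = l*(3 - L) + L*l = L*l + l*(3 - L))
88*P(-3, -4) = 88*(3*(-3)) = 88*(-9) = -792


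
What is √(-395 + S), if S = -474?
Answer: I*√869 ≈ 29.479*I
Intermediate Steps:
√(-395 + S) = √(-395 - 474) = √(-869) = I*√869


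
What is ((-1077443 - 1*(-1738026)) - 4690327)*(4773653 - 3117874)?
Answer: -6672365490576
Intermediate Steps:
((-1077443 - 1*(-1738026)) - 4690327)*(4773653 - 3117874) = ((-1077443 + 1738026) - 4690327)*1655779 = (660583 - 4690327)*1655779 = -4029744*1655779 = -6672365490576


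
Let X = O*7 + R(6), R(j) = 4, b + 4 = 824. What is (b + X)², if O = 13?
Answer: 837225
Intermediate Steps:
b = 820 (b = -4 + 824 = 820)
X = 95 (X = 13*7 + 4 = 91 + 4 = 95)
(b + X)² = (820 + 95)² = 915² = 837225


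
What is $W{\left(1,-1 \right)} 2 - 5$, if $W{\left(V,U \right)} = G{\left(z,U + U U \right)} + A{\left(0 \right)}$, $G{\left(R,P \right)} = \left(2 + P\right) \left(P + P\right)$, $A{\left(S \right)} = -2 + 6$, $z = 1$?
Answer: $3$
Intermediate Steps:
$A{\left(S \right)} = 4$
$G{\left(R,P \right)} = 2 P \left(2 + P\right)$ ($G{\left(R,P \right)} = \left(2 + P\right) 2 P = 2 P \left(2 + P\right)$)
$W{\left(V,U \right)} = 4 + 2 \left(U + U^{2}\right) \left(2 + U + U^{2}\right)$ ($W{\left(V,U \right)} = 2 \left(U + U U\right) \left(2 + \left(U + U U\right)\right) + 4 = 2 \left(U + U^{2}\right) \left(2 + \left(U + U^{2}\right)\right) + 4 = 2 \left(U + U^{2}\right) \left(2 + U + U^{2}\right) + 4 = 4 + 2 \left(U + U^{2}\right) \left(2 + U + U^{2}\right)$)
$W{\left(1,-1 \right)} 2 - 5 = \left(4 + 2 \left(-1\right) \left(1 - 1\right) \left(2 - \left(1 - 1\right)\right)\right) 2 - 5 = \left(4 + 2 \left(-1\right) 0 \left(2 - 0\right)\right) 2 - 5 = \left(4 + 2 \left(-1\right) 0 \left(2 + 0\right)\right) 2 - 5 = \left(4 + 2 \left(-1\right) 0 \cdot 2\right) 2 - 5 = \left(4 + 0\right) 2 - 5 = 4 \cdot 2 - 5 = 8 - 5 = 3$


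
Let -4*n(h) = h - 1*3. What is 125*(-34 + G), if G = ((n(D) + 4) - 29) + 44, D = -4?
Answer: -6625/4 ≈ -1656.3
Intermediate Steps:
n(h) = ¾ - h/4 (n(h) = -(h - 1*3)/4 = -(h - 3)/4 = -(-3 + h)/4 = ¾ - h/4)
G = 83/4 (G = (((¾ - ¼*(-4)) + 4) - 29) + 44 = (((¾ + 1) + 4) - 29) + 44 = ((7/4 + 4) - 29) + 44 = (23/4 - 29) + 44 = -93/4 + 44 = 83/4 ≈ 20.750)
125*(-34 + G) = 125*(-34 + 83/4) = 125*(-53/4) = -6625/4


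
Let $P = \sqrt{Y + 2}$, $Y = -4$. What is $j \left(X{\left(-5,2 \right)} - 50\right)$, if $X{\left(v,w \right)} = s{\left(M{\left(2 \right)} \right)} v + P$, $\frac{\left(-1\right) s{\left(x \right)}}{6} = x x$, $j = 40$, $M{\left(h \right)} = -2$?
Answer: $2800 + 40 i \sqrt{2} \approx 2800.0 + 56.569 i$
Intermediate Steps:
$s{\left(x \right)} = - 6 x^{2}$ ($s{\left(x \right)} = - 6 x x = - 6 x^{2}$)
$P = i \sqrt{2}$ ($P = \sqrt{-4 + 2} = \sqrt{-2} = i \sqrt{2} \approx 1.4142 i$)
$X{\left(v,w \right)} = - 24 v + i \sqrt{2}$ ($X{\left(v,w \right)} = - 6 \left(-2\right)^{2} v + i \sqrt{2} = \left(-6\right) 4 v + i \sqrt{2} = - 24 v + i \sqrt{2}$)
$j \left(X{\left(-5,2 \right)} - 50\right) = 40 \left(\left(\left(-24\right) \left(-5\right) + i \sqrt{2}\right) - 50\right) = 40 \left(\left(120 + i \sqrt{2}\right) - 50\right) = 40 \left(70 + i \sqrt{2}\right) = 2800 + 40 i \sqrt{2}$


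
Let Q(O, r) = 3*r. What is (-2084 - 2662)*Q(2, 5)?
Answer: -71190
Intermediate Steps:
(-2084 - 2662)*Q(2, 5) = (-2084 - 2662)*(3*5) = -4746*15 = -71190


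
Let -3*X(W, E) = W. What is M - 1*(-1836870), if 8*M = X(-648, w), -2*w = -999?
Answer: 1836897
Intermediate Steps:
w = 999/2 (w = -½*(-999) = 999/2 ≈ 499.50)
X(W, E) = -W/3
M = 27 (M = (-⅓*(-648))/8 = (⅛)*216 = 27)
M - 1*(-1836870) = 27 - 1*(-1836870) = 27 + 1836870 = 1836897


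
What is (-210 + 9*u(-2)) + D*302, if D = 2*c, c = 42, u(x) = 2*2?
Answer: 25194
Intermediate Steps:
u(x) = 4
D = 84 (D = 2*42 = 84)
(-210 + 9*u(-2)) + D*302 = (-210 + 9*4) + 84*302 = (-210 + 36) + 25368 = -174 + 25368 = 25194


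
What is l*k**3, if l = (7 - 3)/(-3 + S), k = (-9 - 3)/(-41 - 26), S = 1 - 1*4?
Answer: -1152/300763 ≈ -0.0038303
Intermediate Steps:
S = -3 (S = 1 - 4 = -3)
k = 12/67 (k = -12/(-67) = -12*(-1/67) = 12/67 ≈ 0.17910)
l = -2/3 (l = (7 - 3)/(-3 - 3) = 4/(-6) = 4*(-1/6) = -2/3 ≈ -0.66667)
l*k**3 = -2*(12/67)**3/3 = -2/3*1728/300763 = -1152/300763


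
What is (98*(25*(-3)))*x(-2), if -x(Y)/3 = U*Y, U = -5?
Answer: 220500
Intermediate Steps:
x(Y) = 15*Y (x(Y) = -(-15)*Y = 15*Y)
(98*(25*(-3)))*x(-2) = (98*(25*(-3)))*(15*(-2)) = (98*(-75))*(-30) = -7350*(-30) = 220500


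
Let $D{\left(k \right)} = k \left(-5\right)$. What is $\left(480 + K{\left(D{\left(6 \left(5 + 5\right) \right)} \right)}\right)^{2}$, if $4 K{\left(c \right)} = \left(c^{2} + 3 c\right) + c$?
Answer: $514382400$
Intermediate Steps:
$D{\left(k \right)} = - 5 k$
$K{\left(c \right)} = c + \frac{c^{2}}{4}$ ($K{\left(c \right)} = \frac{\left(c^{2} + 3 c\right) + c}{4} = \frac{c^{2} + 4 c}{4} = c + \frac{c^{2}}{4}$)
$\left(480 + K{\left(D{\left(6 \left(5 + 5\right) \right)} \right)}\right)^{2} = \left(480 + \frac{- 5 \cdot 6 \left(5 + 5\right) \left(4 - 5 \cdot 6 \left(5 + 5\right)\right)}{4}\right)^{2} = \left(480 + \frac{- 5 \cdot 6 \cdot 10 \left(4 - 5 \cdot 6 \cdot 10\right)}{4}\right)^{2} = \left(480 + \frac{\left(-5\right) 60 \left(4 - 300\right)}{4}\right)^{2} = \left(480 + \frac{1}{4} \left(-300\right) \left(4 - 300\right)\right)^{2} = \left(480 + \frac{1}{4} \left(-300\right) \left(-296\right)\right)^{2} = \left(480 + 22200\right)^{2} = 22680^{2} = 514382400$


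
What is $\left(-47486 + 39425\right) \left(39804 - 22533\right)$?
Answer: $-139221531$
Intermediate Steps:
$\left(-47486 + 39425\right) \left(39804 - 22533\right) = \left(-8061\right) 17271 = -139221531$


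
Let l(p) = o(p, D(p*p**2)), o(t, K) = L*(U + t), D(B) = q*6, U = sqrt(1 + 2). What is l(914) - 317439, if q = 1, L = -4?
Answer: -321095 - 4*sqrt(3) ≈ -3.2110e+5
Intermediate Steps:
U = sqrt(3) ≈ 1.7320
D(B) = 6 (D(B) = 1*6 = 6)
o(t, K) = -4*t - 4*sqrt(3) (o(t, K) = -4*(sqrt(3) + t) = -4*(t + sqrt(3)) = -4*t - 4*sqrt(3))
l(p) = -4*p - 4*sqrt(3)
l(914) - 317439 = (-4*914 - 4*sqrt(3)) - 317439 = (-3656 - 4*sqrt(3)) - 317439 = -321095 - 4*sqrt(3)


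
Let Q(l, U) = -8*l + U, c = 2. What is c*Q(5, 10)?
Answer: -60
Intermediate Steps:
Q(l, U) = U - 8*l
c*Q(5, 10) = 2*(10 - 8*5) = 2*(10 - 40) = 2*(-30) = -60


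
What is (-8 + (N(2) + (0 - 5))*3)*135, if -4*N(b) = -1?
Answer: -12015/4 ≈ -3003.8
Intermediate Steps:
N(b) = ¼ (N(b) = -¼*(-1) = ¼)
(-8 + (N(2) + (0 - 5))*3)*135 = (-8 + (¼ + (0 - 5))*3)*135 = (-8 + (¼ - 5)*3)*135 = (-8 - 19/4*3)*135 = (-8 - 57/4)*135 = -89/4*135 = -12015/4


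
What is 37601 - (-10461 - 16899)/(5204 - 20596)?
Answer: 18085226/481 ≈ 37599.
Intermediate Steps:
37601 - (-10461 - 16899)/(5204 - 20596) = 37601 - (-27360)/(-15392) = 37601 - (-27360)*(-1)/15392 = 37601 - 1*855/481 = 37601 - 855/481 = 18085226/481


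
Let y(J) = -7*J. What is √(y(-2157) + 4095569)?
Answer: 2*√1027667 ≈ 2027.5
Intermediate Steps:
√(y(-2157) + 4095569) = √(-7*(-2157) + 4095569) = √(15099 + 4095569) = √4110668 = 2*√1027667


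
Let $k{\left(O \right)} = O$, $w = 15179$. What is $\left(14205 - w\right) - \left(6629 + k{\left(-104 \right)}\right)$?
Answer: $-7499$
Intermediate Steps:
$\left(14205 - w\right) - \left(6629 + k{\left(-104 \right)}\right) = \left(14205 - 15179\right) - \left(6629 - 104\right) = \left(14205 - 15179\right) - 6525 = -974 - 6525 = -7499$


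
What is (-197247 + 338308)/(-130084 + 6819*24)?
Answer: 141061/33572 ≈ 4.2017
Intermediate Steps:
(-197247 + 338308)/(-130084 + 6819*24) = 141061/(-130084 + 163656) = 141061/33572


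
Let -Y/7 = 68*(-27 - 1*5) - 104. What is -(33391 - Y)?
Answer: -17431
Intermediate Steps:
Y = 15960 (Y = -7*(68*(-27 - 1*5) - 104) = -7*(68*(-27 - 5) - 104) = -7*(68*(-32) - 104) = -7*(-2176 - 104) = -7*(-2280) = 15960)
-(33391 - Y) = -(33391 - 1*15960) = -(33391 - 15960) = -1*17431 = -17431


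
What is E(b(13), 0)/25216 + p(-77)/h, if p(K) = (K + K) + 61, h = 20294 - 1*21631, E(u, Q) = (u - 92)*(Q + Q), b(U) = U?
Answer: 93/1337 ≈ 0.069559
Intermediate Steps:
E(u, Q) = 2*Q*(-92 + u) (E(u, Q) = (-92 + u)*(2*Q) = 2*Q*(-92 + u))
h = -1337 (h = 20294 - 21631 = -1337)
p(K) = 61 + 2*K (p(K) = 2*K + 61 = 61 + 2*K)
E(b(13), 0)/25216 + p(-77)/h = (2*0*(-92 + 13))/25216 + (61 + 2*(-77))/(-1337) = (2*0*(-79))*(1/25216) + (61 - 154)*(-1/1337) = 0*(1/25216) - 93*(-1/1337) = 0 + 93/1337 = 93/1337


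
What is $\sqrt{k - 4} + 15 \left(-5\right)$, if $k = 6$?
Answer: $-75 + \sqrt{2} \approx -73.586$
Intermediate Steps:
$\sqrt{k - 4} + 15 \left(-5\right) = \sqrt{6 - 4} + 15 \left(-5\right) = \sqrt{2} - 75 = -75 + \sqrt{2}$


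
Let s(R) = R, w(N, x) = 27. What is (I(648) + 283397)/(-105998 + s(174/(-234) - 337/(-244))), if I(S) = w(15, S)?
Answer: -2697062784/1008670901 ≈ -2.6739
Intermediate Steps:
I(S) = 27
(I(648) + 283397)/(-105998 + s(174/(-234) - 337/(-244))) = (27 + 283397)/(-105998 + (174/(-234) - 337/(-244))) = 283424/(-105998 + (174*(-1/234) - 337*(-1/244))) = 283424/(-105998 + (-29/39 + 337/244)) = 283424/(-105998 + 6067/9516) = 283424/(-1008670901/9516) = 283424*(-9516/1008670901) = -2697062784/1008670901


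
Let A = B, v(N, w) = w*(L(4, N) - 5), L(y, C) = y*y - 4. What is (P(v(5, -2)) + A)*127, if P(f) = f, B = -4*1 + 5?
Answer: -1651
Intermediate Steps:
L(y, C) = -4 + y² (L(y, C) = y² - 4 = -4 + y²)
B = 1 (B = -4 + 5 = 1)
v(N, w) = 7*w (v(N, w) = w*((-4 + 4²) - 5) = w*((-4 + 16) - 5) = w*(12 - 5) = w*7 = 7*w)
A = 1
(P(v(5, -2)) + A)*127 = (7*(-2) + 1)*127 = (-14 + 1)*127 = -13*127 = -1651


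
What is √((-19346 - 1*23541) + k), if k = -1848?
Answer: I*√44735 ≈ 211.51*I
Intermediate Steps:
√((-19346 - 1*23541) + k) = √((-19346 - 1*23541) - 1848) = √((-19346 - 23541) - 1848) = √(-42887 - 1848) = √(-44735) = I*√44735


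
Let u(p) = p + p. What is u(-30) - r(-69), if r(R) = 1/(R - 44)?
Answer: -6779/113 ≈ -59.991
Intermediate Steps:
u(p) = 2*p
r(R) = 1/(-44 + R)
u(-30) - r(-69) = 2*(-30) - 1/(-44 - 69) = -60 - 1/(-113) = -60 - 1*(-1/113) = -60 + 1/113 = -6779/113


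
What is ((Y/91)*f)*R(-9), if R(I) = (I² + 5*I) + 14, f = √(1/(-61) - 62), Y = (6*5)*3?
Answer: 4500*I*√230763/5551 ≈ 389.43*I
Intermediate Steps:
Y = 90 (Y = 30*3 = 90)
f = I*√230763/61 (f = √(-1/61 - 62) = √(-3783/61) = I*√230763/61 ≈ 7.875*I)
R(I) = 14 + I² + 5*I
((Y/91)*f)*R(-9) = ((90/91)*(I*√230763/61))*(14 + (-9)² + 5*(-9)) = ((90*(1/91))*(I*√230763/61))*(14 + 81 - 45) = (90*(I*√230763/61)/91)*50 = (90*I*√230763/5551)*50 = 4500*I*√230763/5551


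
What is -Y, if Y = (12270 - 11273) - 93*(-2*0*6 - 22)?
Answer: -3043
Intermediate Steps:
Y = 3043 (Y = 997 - 93*(0*6 - 22) = 997 - 93*(0 - 22) = 997 - 93*(-22) = 997 - 1*(-2046) = 997 + 2046 = 3043)
-Y = -1*3043 = -3043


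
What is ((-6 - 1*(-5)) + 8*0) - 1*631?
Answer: -632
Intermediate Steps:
((-6 - 1*(-5)) + 8*0) - 1*631 = ((-6 + 5) + 0) - 631 = (-1 + 0) - 631 = -1 - 631 = -632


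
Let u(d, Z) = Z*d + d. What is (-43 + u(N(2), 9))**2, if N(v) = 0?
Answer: 1849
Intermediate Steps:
u(d, Z) = d + Z*d
(-43 + u(N(2), 9))**2 = (-43 + 0*(1 + 9))**2 = (-43 + 0*10)**2 = (-43 + 0)**2 = (-43)**2 = 1849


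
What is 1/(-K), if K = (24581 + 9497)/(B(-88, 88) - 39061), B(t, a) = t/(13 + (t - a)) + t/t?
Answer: 3183346/2777357 ≈ 1.1462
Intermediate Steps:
B(t, a) = 1 + t/(13 + t - a) (B(t, a) = t/(13 + t - a) + 1 = 1 + t/(13 + t - a))
K = -2777357/3183346 (K = (24581 + 9497)/((13 - 1*88 + 2*(-88))/(13 - 88 - 1*88) - 39061) = 34078/((13 - 88 - 176)/(13 - 88 - 88) - 39061) = 34078/(-251/(-163) - 39061) = 34078/(-1/163*(-251) - 39061) = 34078/(251/163 - 39061) = 34078/(-6366692/163) = 34078*(-163/6366692) = -2777357/3183346 ≈ -0.87247)
1/(-K) = 1/(-1*(-2777357/3183346)) = 1/(2777357/3183346) = 3183346/2777357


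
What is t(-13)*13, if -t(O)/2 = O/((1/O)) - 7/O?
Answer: -4408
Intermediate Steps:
t(O) = -2*O² + 14/O (t(O) = -2*(O/((1/O)) - 7/O) = -2*(O/(1/O) - 7/O) = -2*(O*O - 7/O) = -2*(O² - 7/O) = -2*O² + 14/O)
t(-13)*13 = (2*(7 - 1*(-13)³)/(-13))*13 = (2*(-1/13)*(7 - 1*(-2197)))*13 = (2*(-1/13)*(7 + 2197))*13 = (2*(-1/13)*2204)*13 = -4408/13*13 = -4408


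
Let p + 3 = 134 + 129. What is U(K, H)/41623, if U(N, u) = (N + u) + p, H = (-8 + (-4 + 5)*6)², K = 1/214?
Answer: 56497/8907322 ≈ 0.0063428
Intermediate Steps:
K = 1/214 ≈ 0.0046729
H = 4 (H = (-8 + 1*6)² = (-8 + 6)² = (-2)² = 4)
p = 260 (p = -3 + (134 + 129) = -3 + 263 = 260)
U(N, u) = 260 + N + u (U(N, u) = (N + u) + 260 = 260 + N + u)
U(K, H)/41623 = (260 + 1/214 + 4)/41623 = (56497/214)*(1/41623) = 56497/8907322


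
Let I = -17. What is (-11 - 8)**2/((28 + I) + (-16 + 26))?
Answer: 361/21 ≈ 17.190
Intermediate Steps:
(-11 - 8)**2/((28 + I) + (-16 + 26)) = (-11 - 8)**2/((28 - 17) + (-16 + 26)) = (-19)**2/(11 + 10) = 361/21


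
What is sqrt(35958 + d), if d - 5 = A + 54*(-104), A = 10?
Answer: 3*sqrt(3373) ≈ 174.23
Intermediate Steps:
d = -5601 (d = 5 + (10 + 54*(-104)) = 5 + (10 - 5616) = 5 - 5606 = -5601)
sqrt(35958 + d) = sqrt(35958 - 5601) = sqrt(30357) = 3*sqrt(3373)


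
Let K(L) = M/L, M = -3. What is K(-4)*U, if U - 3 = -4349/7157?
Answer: 25683/14314 ≈ 1.7943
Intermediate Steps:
K(L) = -3/L
U = 17122/7157 (U = 3 - 4349/7157 = 17122/7157 ≈ 2.3923)
K(-4)*U = -3/(-4)*(17122/7157) = -3*(-¼)*(17122/7157) = (¾)*(17122/7157) = 25683/14314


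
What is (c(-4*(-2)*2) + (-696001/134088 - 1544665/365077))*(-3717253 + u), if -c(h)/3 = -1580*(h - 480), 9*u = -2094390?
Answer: 2349562605168016304611/270455496 ≈ 8.6874e+12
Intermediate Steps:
u = -232710 (u = (⅑)*(-2094390) = -232710)
c(h) = -2275200 + 4740*h (c(h) = -(-4740)*(h - 480) = -(-4740)*(-480 + h) = -3*(758400 - 1580*h) = -2275200 + 4740*h)
(c(-4*(-2)*2) + (-696001/134088 - 1544665/365077))*(-3717253 + u) = ((-2275200 + 4740*(-4*(-2)*2)) + (-696001/134088 - 1544665/365077))*(-3717253 - 232710) = ((-2275200 + 4740*(8*2)) + (-696001*1/134088 - 1544665*1/365077))*(-3949963) = ((-2275200 + 4740*16) + (-696001/134088 - 1544665/365077))*(-3949963) = ((-2275200 + 75840) - 461214997597/48952444776)*(-3949963) = (-2199360 - 461214997597/48952444776)*(-3949963) = -107664510157540957/48952444776*(-3949963) = 2349562605168016304611/270455496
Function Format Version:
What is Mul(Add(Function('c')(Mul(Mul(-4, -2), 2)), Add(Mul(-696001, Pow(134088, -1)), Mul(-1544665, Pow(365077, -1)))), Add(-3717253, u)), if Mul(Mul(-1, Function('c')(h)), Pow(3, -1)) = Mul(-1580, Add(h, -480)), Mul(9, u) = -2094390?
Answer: Rational(2349562605168016304611, 270455496) ≈ 8.6874e+12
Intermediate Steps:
u = -232710 (u = Mul(Rational(1, 9), -2094390) = -232710)
Function('c')(h) = Add(-2275200, Mul(4740, h)) (Function('c')(h) = Mul(-3, Mul(-1580, Add(h, -480))) = Mul(-3, Mul(-1580, Add(-480, h))) = Mul(-3, Add(758400, Mul(-1580, h))) = Add(-2275200, Mul(4740, h)))
Mul(Add(Function('c')(Mul(Mul(-4, -2), 2)), Add(Mul(-696001, Pow(134088, -1)), Mul(-1544665, Pow(365077, -1)))), Add(-3717253, u)) = Mul(Add(Add(-2275200, Mul(4740, Mul(Mul(-4, -2), 2))), Add(Mul(-696001, Pow(134088, -1)), Mul(-1544665, Pow(365077, -1)))), Add(-3717253, -232710)) = Mul(Add(Add(-2275200, Mul(4740, Mul(8, 2))), Add(Mul(-696001, Rational(1, 134088)), Mul(-1544665, Rational(1, 365077)))), -3949963) = Mul(Add(Add(-2275200, Mul(4740, 16)), Add(Rational(-696001, 134088), Rational(-1544665, 365077))), -3949963) = Mul(Add(Add(-2275200, 75840), Rational(-461214997597, 48952444776)), -3949963) = Mul(Add(-2199360, Rational(-461214997597, 48952444776)), -3949963) = Mul(Rational(-107664510157540957, 48952444776), -3949963) = Rational(2349562605168016304611, 270455496)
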